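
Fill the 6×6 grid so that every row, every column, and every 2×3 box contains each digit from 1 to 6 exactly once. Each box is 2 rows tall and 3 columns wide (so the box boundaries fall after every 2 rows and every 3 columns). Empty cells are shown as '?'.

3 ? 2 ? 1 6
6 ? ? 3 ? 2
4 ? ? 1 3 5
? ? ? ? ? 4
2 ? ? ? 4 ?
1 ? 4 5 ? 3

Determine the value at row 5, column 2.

3

row 1, column 4 = 4: row 1 has {1,2,3,6}; col 4 has {1,3,5}; box has {1,2,3,6} → only 4 remains.
row 2, column 5 = 5: row 2 has {2,3,6}; col 5 has {1,3,4}; box has {1,2,3,4,6} → only 5 remains.
row 3, column 3 = 6: row 3 has {1,3,4,5}; col 3 has {2,4}; box has {4} → only 6 remains.
row 4, column 1 = 5: row 4 has {4}; col 1 has {1,2,3,4,6}; box has {4,6} → only 5 remains.
row 5, column 4 = 6: row 5 has {2,4}; col 4 has {1,3,4,5}; box has {3,4,5} → only 6 remains.
row 5, column 6 = 1: row 5 has {2,4,6}; col 6 has {2,3,4,5,6}; box has {3,4,5,6} → only 1 remains.
row 6, column 2 = 6: row 6 has {1,3,4,5}; col 2 has {}; box has {1,2,4} → only 6 remains.
row 6, column 5 = 2: row 6 has {1,3,4,5,6}; col 5 has {1,3,4,5}; box has {1,3,4,5,6} → only 2 remains.
row 1, column 2 = 5: row 1 has {1,2,3,4,6}; col 2 has {6}; box has {2,3,6} → only 5 remains.
row 2, column 3 = 1: row 2 has {2,3,5,6}; col 3 has {2,4,6}; box has {2,3,5,6} → only 1 remains.
row 3, column 2 = 2: row 3 has {1,3,4,5,6}; col 2 has {5,6}; box has {4,5,6} → only 2 remains.
row 4, column 3 = 3: row 4 has {4,5}; col 3 has {1,2,4,6}; box has {2,4,5,6} → only 3 remains.
row 4, column 4 = 2: row 4 has {3,4,5}; col 4 has {1,3,4,5,6}; box has {1,3,4,5} → only 2 remains.
row 4, column 5 = 6: row 4 has {2,3,4,5}; col 5 has {1,2,3,4,5}; box has {1,2,3,4,5} → only 6 remains.
row 5, column 2 = 3: row 5 has {1,2,4,6}; col 2 has {2,5,6}; box has {1,2,4,6} → only 3 remains.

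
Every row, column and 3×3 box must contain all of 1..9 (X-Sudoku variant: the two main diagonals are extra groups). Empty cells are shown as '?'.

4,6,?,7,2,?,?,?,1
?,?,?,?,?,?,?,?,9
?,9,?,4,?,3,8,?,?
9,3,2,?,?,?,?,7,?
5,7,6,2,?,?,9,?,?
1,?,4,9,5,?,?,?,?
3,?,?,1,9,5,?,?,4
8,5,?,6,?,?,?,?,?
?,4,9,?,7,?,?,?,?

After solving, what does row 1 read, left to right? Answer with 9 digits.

468729351

r4c4 = 8 (sole candidate).
r5c5 = 3 (sole candidate).
r5c9 = 8 (sole candidate).
r6c2 = 8 (sole candidate).
r7c2 = 2 (sole candidate).
r7c3 = 7 (sole candidate).
r7c7 = 6 (sole candidate).
r7c8 = 8 (sole candidate).
r8c3 = 1 (sole candidate).
r8c5 = 4 (sole candidate).
r8c6 = 2 (sole candidate).
r8c8 = 9 (sole candidate).
r9c1 = 6 (sole candidate).
r9c4 = 3 (sole candidate).
r9c6 = 8 (sole candidate).
r1c6 = 9: row 1 has {1,2,4,6,7}; col 6 has {2,3,5,8}; box has {2,3,4,7} → only 9 remains.
r2c2 = 1 (sole candidate).
r2c4 = 5 (sole candidate).
r2c6 = 6 (sole candidate).
r3c3 = 5 (sole candidate).
r3c5 = 1 (sole candidate).
r4c5 = 6 (sole candidate).
r4c6 = 4 (sole candidate).
r4c9 = 5 (sole candidate).
r5c6 = 1 (sole candidate).
r5c8 = 4 (sole candidate).
r6c6 = 7 (sole candidate).
r9c9 = 2 (sole candidate).
r2c5 = 8 (sole candidate).
r2c8 = 2 (sole candidate).
r3c8 = 6 (sole candidate).
r3c9 = 7 (sole candidate).
r4c7 = 1 (sole candidate).
r6c8 = 3 (sole candidate).
r6c9 = 6 (sole candidate).
r8c9 = 3 (sole candidate).
r9c7 = 5 (sole candidate).
r9c8 = 1 (sole candidate).
r1c7 = 3: row 1 has {1,2,4,6,7,9}; col 7 has {1,5,6,8,9}; box has {1,2,6,7,8,9} → only 3 remains.
r1c8 = 5: row 1 has {1,2,3,4,6,7,9}; col 8 has {1,2,3,4,6,7,8,9}; box has {1,2,3,6,7,8,9} → only 5 remains.
r2c1 = 7 (sole candidate).
r2c3 = 3 (sole candidate).
r2c7 = 4 (sole candidate).
r3c1 = 2 (sole candidate).
r6c7 = 2 (sole candidate).
r8c7 = 7 (sole candidate).
r1c3 = 8: row 1 has {1,2,3,4,5,6,7,9}; col 3 has {1,2,3,4,5,6,7,9}; box has {1,2,3,4,5,6,7,9} → only 8 remains.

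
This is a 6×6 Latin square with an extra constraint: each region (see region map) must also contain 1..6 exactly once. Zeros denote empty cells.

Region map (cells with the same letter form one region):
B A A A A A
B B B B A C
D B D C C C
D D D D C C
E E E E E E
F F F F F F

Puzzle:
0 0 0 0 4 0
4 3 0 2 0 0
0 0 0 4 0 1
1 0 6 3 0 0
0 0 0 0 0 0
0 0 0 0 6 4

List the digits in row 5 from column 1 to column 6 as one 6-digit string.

624513

r2c6 = 6 (hidden single in row 2).
r3c5 = 3 (hidden single in row 3).
r3c2 = 6 (hidden single in row 3).
r1c1 = 5 (sole candidate).
r2c3 = 1 (sole candidate).
r2c5 = 5 (sole candidate).
r3c1 = 2 (sole candidate).
r3c3 = 5 (sole candidate).
r4c2 = 4 (sole candidate).
r4c5 = 2 (sole candidate).
r4c6 = 5 (sole candidate).
r5c5 = 1: row 5 has {}; col 5 has {2,3,4,5,6}; region has {} → only 1 remains.
r6c1 = 3 (sole candidate).
r6c3 = 2 (sole candidate).
r1c3 = 3 (sole candidate).
r1c6 = 2 (sole candidate).
r5c1 = 6: row 5 has {1}; col 1 has {1,2,3,4,5}; region has {1} → only 6 remains.
r5c3 = 4: row 5 has {1,6}; col 3 has {1,2,3,5,6}; region has {1,6} → only 4 remains.
r5c4 = 5: row 5 has {1,4,6}; col 4 has {2,3,4}; region has {1,4,6} → only 5 remains.
r5c6 = 3: row 5 has {1,4,5,6}; col 6 has {1,2,4,5,6}; region has {1,4,5,6} → only 3 remains.
r6c4 = 1 (sole candidate).
r1c2 = 1 (sole candidate).
r1c4 = 6 (sole candidate).
r5c2 = 2: row 5 has {1,3,4,5,6}; col 2 has {1,3,4,6}; region has {1,3,4,5,6} → only 2 remains.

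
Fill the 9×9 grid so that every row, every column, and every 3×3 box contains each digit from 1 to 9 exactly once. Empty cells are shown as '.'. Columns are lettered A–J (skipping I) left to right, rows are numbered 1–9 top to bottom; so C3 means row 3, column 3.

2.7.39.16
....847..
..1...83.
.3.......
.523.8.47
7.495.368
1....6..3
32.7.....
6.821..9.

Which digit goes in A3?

D1 = 5 (sole candidate).
G1 = 4 (sole candidate).
D3 = 6 (sole candidate).
A5 = 9 (sole candidate).
E5 = 6 (sole candidate).
G5 = 1 (sole candidate).
B6 = 1 (sole candidate).
F6 = 2 (sole candidate).
F8 = 5 (sole candidate).
G8 = 6 (sole candidate).
H8 = 8 (sole candidate).
F9 = 3 (sole candidate).
G9 = 5 (sole candidate).
J9 = 4 (sole candidate).
B1 = 8 (sole candidate).
A2 = 5 (sole candidate).
D2 = 1 (sole candidate).
H2 = 2 (sole candidate).
J2 = 9 (sole candidate).
A3 = 4: row 3 has {1,3,6,8}; col 1 has {1,2,3,5,6,7,9}; box has {1,2,5,7,8} → only 4 remains.

4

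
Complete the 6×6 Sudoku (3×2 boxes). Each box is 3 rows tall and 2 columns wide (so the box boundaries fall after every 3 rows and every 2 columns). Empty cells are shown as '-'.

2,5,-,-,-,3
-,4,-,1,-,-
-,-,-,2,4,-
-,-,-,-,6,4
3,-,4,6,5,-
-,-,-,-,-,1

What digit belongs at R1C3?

6

R1C3 = 6: row 1 has {2,3,5}; col 3 has {4}; box has {1,2} → only 6 remains.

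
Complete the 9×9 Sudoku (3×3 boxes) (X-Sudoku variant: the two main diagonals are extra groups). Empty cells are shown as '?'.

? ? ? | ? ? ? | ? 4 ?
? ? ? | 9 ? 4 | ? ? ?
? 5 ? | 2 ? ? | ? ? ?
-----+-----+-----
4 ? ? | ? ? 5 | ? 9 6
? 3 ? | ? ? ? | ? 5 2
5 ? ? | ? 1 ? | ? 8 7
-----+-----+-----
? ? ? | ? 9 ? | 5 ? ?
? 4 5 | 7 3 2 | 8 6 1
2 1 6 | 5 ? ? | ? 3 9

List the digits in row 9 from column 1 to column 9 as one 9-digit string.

216548739

R6C6 = 3: row 6 has {1,5,7,8}; col 6 has {2,4,5}; box has {1,5}; main diagonal has {5,6,9} → only 3 remains.
R6C7 = 4: row 6 has {1,3,5,7,8}; col 7 has {5,8}; box has {2,5,6,7,8,9} → only 4 remains.
R7C9 = 4: row 7 has {5,9}; col 9 has {1,2,6,7,9}; box has {1,3,5,6,8,9} → only 4 remains.
R8C1 = 9: row 8 has {1,2,3,4,5,6,7,8}; col 1 has {2,4,5}; box has {1,2,4,5,6} → only 9 remains.
R9C6 = 8: row 9 has {1,2,3,5,6,9}; col 6 has {2,3,4,5}; box has {2,3,5,7,9} → only 8 remains.
R9C7 = 7: row 9 has {1,2,3,5,6,8,9}; col 7 has {4,5,8}; box has {1,3,4,5,6,8,9} → only 7 remains.
R4C4 = 8: row 4 has {4,5,6,9}; col 4 has {2,5,7,9}; box has {1,3,5}; main diagonal has {3,5,6,9} → only 8 remains.
R5C5 = 7: row 5 has {2,3,5}; col 5 has {1,3,9}; box has {1,3,5,8}; main diagonal has {3,5,6,8,9}; anti-diagonal has {2,4,5} → only 7 remains.
R5C7 = 1: row 5 has {2,3,5,7}; col 7 has {4,5,7,8}; box has {2,4,5,6,7,8,9} → only 1 remains.
R6C4 = 6: row 6 has {1,3,4,5,7,8}; col 4 has {2,5,7,8,9}; box has {1,3,5,7,8}; anti-diagonal has {2,4,5,7} → only 6 remains.
R7C4 = 1: row 7 has {4,5,9}; col 4 has {2,5,6,7,8,9}; box has {2,3,5,7,8,9} → only 1 remains.
R7C6 = 6: row 7 has {1,4,5,9}; col 6 has {2,3,4,5,8}; box has {1,2,3,5,7,8,9} → only 6 remains.
R7C8 = 2: row 7 has {1,4,5,6,9}; col 8 has {3,4,5,6,8,9}; box has {1,3,4,5,6,7,8,9} → only 2 remains.
R9C5 = 4: row 9 has {1,2,3,5,6,7,8,9}; col 5 has {1,3,7,9}; box has {1,2,3,5,6,7,8,9} → only 4 remains.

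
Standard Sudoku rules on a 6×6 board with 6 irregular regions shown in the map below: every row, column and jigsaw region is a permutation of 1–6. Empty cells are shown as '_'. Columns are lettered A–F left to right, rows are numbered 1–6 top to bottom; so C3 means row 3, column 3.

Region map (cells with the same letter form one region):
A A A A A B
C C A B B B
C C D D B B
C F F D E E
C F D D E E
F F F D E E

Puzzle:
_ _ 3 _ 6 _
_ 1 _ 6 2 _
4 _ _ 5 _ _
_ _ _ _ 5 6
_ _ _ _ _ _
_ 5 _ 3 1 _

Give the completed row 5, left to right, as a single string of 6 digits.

526143

E3 = 3 (sole candidate).
F3 = 1 (sole candidate).
E5 = 4: row 5 has {}; col 5 has {1,2,3,5,6}; region has {1,5,6} → only 4 remains.
F6 = 2 (sole candidate).
F5 = 3: row 5 has {4}; col 6 has {1,2,6}; region has {1,2,4,5,6} → only 3 remains.
A6 = 6 (sole candidate).
C6 = 4 (sole candidate).
C2 = 5 (sole candidate).
F2 = 4 (sole candidate).
B5 = 2: row 5 has {3,4}; col 2 has {1,5}; region has {4,5,6} → only 2 remains.
D5 = 1: row 5 has {2,3,4}; col 4 has {3,5,6}; region has {3,5} → only 1 remains.
B1 = 4 (sole candidate).
D1 = 2 (sole candidate).
F1 = 5 (sole candidate).
A2 = 3 (sole candidate).
B3 = 6 (sole candidate).
C3 = 2 (sole candidate).
A4 = 2 (sole candidate).
B4 = 3 (sole candidate).
C4 = 1 (sole candidate).
D4 = 4 (sole candidate).
A5 = 5: row 5 has {1,2,3,4}; col 1 has {2,3,4,6}; region has {1,2,3,4,6} → only 5 remains.
C5 = 6: row 5 has {1,2,3,4,5}; col 3 has {1,2,3,4,5}; region has {1,2,3,4,5} → only 6 remains.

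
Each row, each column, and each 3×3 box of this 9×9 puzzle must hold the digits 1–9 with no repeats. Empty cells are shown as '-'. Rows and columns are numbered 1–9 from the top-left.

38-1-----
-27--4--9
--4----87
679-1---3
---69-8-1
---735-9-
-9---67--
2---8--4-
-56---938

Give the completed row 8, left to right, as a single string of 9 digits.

R1C3 = 5: row 1 has {1,3,8}; col 3 has {4,6,7,9}; box has {2,3,4,7,8} → only 5 remains.
R2C1 = 1: row 2 has {2,4,7,9}; col 1 has {2,3,6}; box has {2,3,4,5,7,8} → only 1 remains.
R3C1 = 9: row 3 has {4,7,8}; col 1 has {1,2,3,6}; box has {1,2,3,4,5,7,8} → only 9 remains.
R3C2 = 6: row 3 has {4,7,8,9}; col 2 has {2,5,7,8,9}; box has {1,2,3,4,5,7,8,9} → only 6 remains.
R5C6 = 2: row 5 has {1,6,8,9}; col 6 has {4,5,6}; box has {1,3,5,6,7,9} → only 2 remains.
R3C6 = 3: row 3 has {4,6,7,8,9}; col 6 has {2,4,5,6}; box has {1,4} → only 3 remains.
R4C6 = 8: row 4 has {1,3,6,7,9}; col 6 has {2,3,4,5,6}; box has {1,2,3,5,6,7,9} → only 8 remains.
R5C3 = 3: row 5 has {1,2,6,8,9}; col 3 has {4,5,6,7,9}; box has {6,7,9} → only 3 remains.
R8C3 = 1: row 8 has {2,4,8}; col 3 has {3,4,5,6,7,9}; box has {2,5,6,9} → only 1 remains.
R4C4 = 4: row 4 has {1,3,6,7,8,9}; col 4 has {1,6,7}; box has {1,2,3,5,6,7,8,9} → only 4 remains.
R5C2 = 4: row 5 has {1,2,3,6,8,9}; col 2 has {2,5,6,7,8,9}; box has {3,6,7,9} → only 4 remains.
R6C1 = 8: row 6 has {3,5,7,9}; col 1 has {1,2,3,6,9}; box has {3,4,6,7,9} → only 8 remains.
R6C2 = 1: row 6 has {3,5,7,8,9}; col 2 has {2,4,5,6,7,8,9}; box has {3,4,6,7,8,9} → only 1 remains.
R6C3 = 2: row 6 has {1,3,5,7,8,9}; col 3 has {1,3,4,5,6,7,9}; box has {1,3,4,6,7,8,9} → only 2 remains.
R7C1 = 4: row 7 has {6,7,9}; col 1 has {1,2,3,6,8,9}; box has {1,2,5,6,9} → only 4 remains.
R7C3 = 8: row 7 has {4,6,7,9}; col 3 has {1,2,3,4,5,6,7,9}; box has {1,2,4,5,6,9} → only 8 remains.
R8C2 = 3: row 8 has {1,2,4,8}; col 2 has {1,2,4,5,6,7,8,9}; box has {1,2,4,5,6,8,9} → only 3 remains.
R9C1 = 7: row 9 has {3,5,6,8,9}; col 1 has {1,2,3,4,6,8,9}; box has {1,2,3,4,5,6,8,9} → only 7 remains.
R9C4 = 2: row 9 has {3,5,6,7,8,9}; col 4 has {1,4,6,7}; box has {6,8} → only 2 remains.
R9C5 = 4: row 9 has {2,3,5,6,7,8,9}; col 5 has {1,3,8,9}; box has {2,6,8} → only 4 remains.
R9C6 = 1: row 9 has {2,3,4,5,6,7,8,9}; col 6 has {2,3,4,5,6,8}; box has {2,4,6,8} → only 1 remains.
R3C4 = 5: row 3 has {3,4,6,7,8,9}; col 4 has {1,2,4,6,7}; box has {1,3,4} → only 5 remains.
R3C5 = 2: row 3 has {3,4,5,6,7,8,9}; col 5 has {1,3,4,8,9}; box has {1,3,4,5} → only 2 remains.
R3C7 = 1: row 3 has {2,3,4,5,6,7,8,9}; col 7 has {7,8,9}; box has {7,8,9} → only 1 remains.
R5C1 = 5: row 5 has {1,2,3,4,6,8,9}; col 1 has {1,2,3,4,6,7,8,9}; box has {1,2,3,4,6,7,8,9} → only 5 remains.
R5C8 = 7: row 5 has {1,2,3,4,5,6,8,9}; col 8 has {3,4,8,9}; box has {1,3,8,9} → only 7 remains.
R7C4 = 3: row 7 has {4,6,7,8,9}; col 4 has {1,2,4,5,6,7}; box has {1,2,4,6,8} → only 3 remains.
R7C5 = 5: row 7 has {3,4,6,7,8,9}; col 5 has {1,2,3,4,8,9}; box has {1,2,3,4,6,8} → only 5 remains.
R7C9 = 2: row 7 has {3,4,5,6,7,8,9}; col 9 has {1,3,7,8,9}; box has {3,4,7,8,9} → only 2 remains.
R8C4 = 9: row 8 has {1,2,3,4,8}; col 4 has {1,2,3,4,5,6,7}; box has {1,2,3,4,5,6,8} → only 9 remains.
R8C6 = 7: row 8 has {1,2,3,4,8,9}; col 6 has {1,2,3,4,5,6,8}; box has {1,2,3,4,5,6,8,9} → only 7 remains.
R1C6 = 9: row 1 has {1,3,5,8}; col 6 has {1,2,3,4,5,6,7,8}; box has {1,2,3,4,5} → only 9 remains.
R2C4 = 8: row 2 has {1,2,4,7,9}; col 4 has {1,2,3,4,5,6,7,9}; box has {1,2,3,4,5,9} → only 8 remains.
R2C5 = 6: row 2 has {1,2,4,7,8,9}; col 5 has {1,2,3,4,5,8,9}; box has {1,2,3,4,5,8,9} → only 6 remains.
R2C8 = 5: row 2 has {1,2,4,6,7,8,9}; col 8 has {3,4,7,8,9}; box has {1,7,8,9} → only 5 remains.
R4C8 = 2: row 4 has {1,3,4,6,7,8,9}; col 8 has {3,4,5,7,8,9}; box has {1,3,7,8,9} → only 2 remains.
R7C8 = 1: row 7 has {2,3,4,5,6,7,8,9}; col 8 has {2,3,4,5,7,8,9}; box has {2,3,4,7,8,9} → only 1 remains.
R1C5 = 7: row 1 has {1,3,5,8,9}; col 5 has {1,2,3,4,5,6,8,9}; box has {1,2,3,4,5,6,8,9} → only 7 remains.
R1C8 = 6: row 1 has {1,3,5,7,8,9}; col 8 has {1,2,3,4,5,7,8,9}; box has {1,5,7,8,9} → only 6 remains.
R1C9 = 4: row 1 has {1,3,5,6,7,8,9}; col 9 has {1,2,3,7,8,9}; box has {1,5,6,7,8,9} → only 4 remains.
R2C7 = 3: row 2 has {1,2,4,5,6,7,8,9}; col 7 has {1,7,8,9}; box has {1,4,5,6,7,8,9} → only 3 remains.
R4C7 = 5: row 4 has {1,2,3,4,6,7,8,9}; col 7 has {1,3,7,8,9}; box has {1,2,3,7,8,9} → only 5 remains.
R6C9 = 6: row 6 has {1,2,3,5,7,8,9}; col 9 has {1,2,3,4,7,8,9}; box has {1,2,3,5,7,8,9} → only 6 remains.
R8C7 = 6: row 8 has {1,2,3,4,7,8,9}; col 7 has {1,3,5,7,8,9}; box has {1,2,3,4,7,8,9} → only 6 remains.
R8C9 = 5: row 8 has {1,2,3,4,6,7,8,9}; col 9 has {1,2,3,4,6,7,8,9}; box has {1,2,3,4,6,7,8,9} → only 5 remains.

231987645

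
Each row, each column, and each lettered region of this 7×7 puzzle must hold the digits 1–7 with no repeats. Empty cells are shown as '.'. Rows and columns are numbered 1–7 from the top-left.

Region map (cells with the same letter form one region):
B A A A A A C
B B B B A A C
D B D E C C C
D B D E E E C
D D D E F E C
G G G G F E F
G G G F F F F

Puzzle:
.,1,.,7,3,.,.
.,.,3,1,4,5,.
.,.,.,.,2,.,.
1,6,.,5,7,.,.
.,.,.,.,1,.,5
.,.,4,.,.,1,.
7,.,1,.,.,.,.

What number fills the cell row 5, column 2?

row 2, column 1 = 2: row 2 has {1,3,4,5}; col 1 has {1,7}; region has {1,3,6} → only 2 remains.
row 2, column 2 = 7: row 2 has {1,2,3,4,5}; col 2 has {1,6}; region has {1,2,3,6} → only 7 remains.
row 2, column 7 = 6: row 2 has {1,2,3,4,5,7}; col 7 has {5}; region has {2,5} → only 6 remains.
row 4, column 3 = 2: row 4 has {1,5,6,7}; col 3 has {1,3,4}; region has {1} → only 2 remains.
row 1, column 3 = 6: row 1 has {1,3,7}; col 3 has {1,2,3,4}; region has {1,3,4,5,7} → only 6 remains.
row 1, column 6 = 2: row 1 has {1,3,6,7}; col 6 has {1,5}; region has {1,3,4,5,6,7} → only 2 remains.
row 1, column 7 = 4: row 1 has {1,2,3,6,7}; col 7 has {5,6}; region has {2,5,6} → only 4 remains.
row 4, column 7 = 3: row 4 has {1,2,5,6,7}; col 7 has {4,5,6}; region has {2,4,5,6} → only 3 remains.
row 5, column 3 = 7: row 5 has {1,5}; col 3 has {1,2,3,4,6}; region has {1,2} → only 7 remains.
row 7, column 7 = 2: row 7 has {1,7}; col 7 has {3,4,5,6}; region has {1} → only 2 remains.
row 1, column 1 = 5: row 1 has {1,2,3,4,6,7}; col 1 has {1,2,7}; region has {1,2,3,6,7} → only 5 remains.
row 3, column 2 = 4: row 3 has {2}; col 2 has {1,6,7}; region has {1,2,3,5,6,7} → only 4 remains.
row 3, column 3 = 5: row 3 has {2,4}; col 3 has {1,2,3,4,6,7}; region has {1,2,7} → only 5 remains.
row 3, column 6 = 7: row 3 has {2,4,5}; col 6 has {1,2,5}; region has {2,3,4,5,6} → only 7 remains.
row 3, column 7 = 1: row 3 has {2,4,5,7}; col 7 has {2,3,4,5,6}; region has {2,3,4,5,6,7} → only 1 remains.
row 4, column 6 = 4: row 4 has {1,2,3,5,6,7}; col 6 has {1,2,5,7}; region has {1,5,7} → only 4 remains.
row 5, column 2 = 3: row 5 has {1,5,7}; col 2 has {1,4,6,7}; region has {1,2,5,7} → only 3 remains.

3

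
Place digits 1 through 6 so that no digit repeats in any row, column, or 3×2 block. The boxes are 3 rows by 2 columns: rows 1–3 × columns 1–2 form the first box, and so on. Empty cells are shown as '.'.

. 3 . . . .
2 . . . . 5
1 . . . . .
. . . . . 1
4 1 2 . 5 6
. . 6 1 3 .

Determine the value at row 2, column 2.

row 5, column 4 = 3: row 5 has {1,2,4,5,6}; col 4 has {1}; box has {1,2,6} → only 3 remains.
row 6, column 1 = 5: row 6 has {1,3,6}; col 1 has {1,2,4}; box has {1,4} → only 5 remains.
row 6, column 2 = 2: row 6 has {1,3,5,6}; col 2 has {1,3}; box has {1,4,5} → only 2 remains.
row 6, column 6 = 4: row 6 has {1,2,3,5,6}; col 6 has {1,5,6}; box has {1,3,5,6} → only 4 remains.
row 1, column 1 = 6: row 1 has {3}; col 1 has {1,2,4,5}; box has {1,2,3} → only 6 remains.
row 1, column 6 = 2: row 1 has {3,6}; col 6 has {1,4,5,6}; box has {5} → only 2 remains.
row 2, column 2 = 4: row 2 has {2,5}; col 2 has {1,2,3}; box has {1,2,3,6} → only 4 remains.

4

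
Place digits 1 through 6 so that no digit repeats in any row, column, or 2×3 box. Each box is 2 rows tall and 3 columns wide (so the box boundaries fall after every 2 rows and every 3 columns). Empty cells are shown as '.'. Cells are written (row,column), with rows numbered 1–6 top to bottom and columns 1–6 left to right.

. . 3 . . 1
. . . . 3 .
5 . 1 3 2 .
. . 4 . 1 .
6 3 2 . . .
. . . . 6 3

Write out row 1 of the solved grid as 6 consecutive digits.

243651

(3,2) = 6 (sole candidate).
(3,6) = 4 (sole candidate).
(4,2) = 2 (sole candidate).
(5,6) = 5 (sole candidate).
(6,3) = 5 (sole candidate).
(2,3) = 6 (sole candidate).
(2,6) = 2 (sole candidate).
(4,1) = 3 (sole candidate).
(4,6) = 6 (sole candidate).
(5,5) = 4 (sole candidate).
(1,5) = 5: row 1 has {1,3}; col 5 has {1,2,3,4,6}; box has {1,2,3} → only 5 remains.
(2,4) = 4 (sole candidate).
(4,4) = 5 (sole candidate).
(5,4) = 1 (sole candidate).
(6,4) = 2 (sole candidate).
(1,2) = 4: row 1 has {1,3,5}; col 2 has {2,3,6}; box has {3,6} → only 4 remains.
(1,4) = 6: row 1 has {1,3,4,5}; col 4 has {1,2,3,4,5}; box has {1,2,3,4,5} → only 6 remains.
(2,1) = 1 (sole candidate).
(2,2) = 5 (sole candidate).
(6,1) = 4 (sole candidate).
(6,2) = 1 (sole candidate).
(1,1) = 2: row 1 has {1,3,4,5,6}; col 1 has {1,3,4,5,6}; box has {1,3,4,5,6} → only 2 remains.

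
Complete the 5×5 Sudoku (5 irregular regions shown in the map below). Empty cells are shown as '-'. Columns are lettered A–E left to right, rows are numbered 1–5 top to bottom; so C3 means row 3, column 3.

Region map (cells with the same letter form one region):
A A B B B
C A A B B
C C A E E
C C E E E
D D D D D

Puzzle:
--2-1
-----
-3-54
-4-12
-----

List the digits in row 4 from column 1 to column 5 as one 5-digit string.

B1 = 5: row 1 has {1,2}; col 2 has {3,4}; region has {} → only 5 remains.
C3 = 1: row 3 has {3,4,5}; col 3 has {2}; region has {5} → only 1 remains.
A4 = 5: row 4 has {1,2,4}; col 1 has {}; region has {3,4} → only 5 remains.
C4 = 3: row 4 has {1,2,4,5}; col 3 has {1,2}; region has {1,2,4,5} → only 3 remains.

54312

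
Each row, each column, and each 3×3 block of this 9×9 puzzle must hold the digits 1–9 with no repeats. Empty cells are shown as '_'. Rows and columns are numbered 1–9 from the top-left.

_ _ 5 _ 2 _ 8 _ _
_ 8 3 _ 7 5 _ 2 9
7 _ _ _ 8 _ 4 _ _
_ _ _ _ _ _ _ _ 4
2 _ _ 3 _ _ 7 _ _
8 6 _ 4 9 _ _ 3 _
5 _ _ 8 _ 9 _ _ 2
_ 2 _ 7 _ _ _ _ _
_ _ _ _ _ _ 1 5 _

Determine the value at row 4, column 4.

row 2, column 7 = 6 (sole candidate).
row 3, column 8 = 1 (sole candidate).
row 7, column 7 = 3 (sole candidate).
row 8, column 7 = 9 (sole candidate).
row 1, column 8 = 7 (sole candidate).
row 1, column 9 = 3 (sole candidate).
row 2, column 4 = 1 (sole candidate).
row 3, column 2 = 9 (sole candidate).
row 3, column 4 = 6 (sole candidate).
row 3, column 6 = 3 (sole candidate).
row 3, column 9 = 5 (sole candidate).
row 6, column 9 = 1 (sole candidate).
row 9, column 4 = 2 (sole candidate).
row 1, column 4 = 9 (sole candidate).
row 1, column 6 = 4 (sole candidate).
row 2, column 1 = 4 (sole candidate).
row 3, column 3 = 2 (sole candidate).
row 4, column 4 = 5: row 4 has {4}; col 4 has {1,2,3,4,6,7,8,9}; box has {3,4,9} → only 5 remains.

5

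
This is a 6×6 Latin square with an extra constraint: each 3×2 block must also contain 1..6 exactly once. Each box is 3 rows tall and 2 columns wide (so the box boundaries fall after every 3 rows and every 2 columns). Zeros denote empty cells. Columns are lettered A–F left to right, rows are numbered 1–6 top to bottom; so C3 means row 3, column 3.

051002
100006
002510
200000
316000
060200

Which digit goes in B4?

B4 = 4: row 4 has {2}; col 2 has {1,5,6}; box has {1,2,3,6} → only 4 remains.

4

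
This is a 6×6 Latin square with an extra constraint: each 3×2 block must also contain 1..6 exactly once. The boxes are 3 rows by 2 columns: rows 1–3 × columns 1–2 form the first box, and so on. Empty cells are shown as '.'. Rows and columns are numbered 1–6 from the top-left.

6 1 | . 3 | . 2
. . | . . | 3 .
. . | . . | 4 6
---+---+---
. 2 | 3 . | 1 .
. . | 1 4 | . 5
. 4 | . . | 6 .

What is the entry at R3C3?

5

R1C5 = 5: row 1 has {1,2,3,6}; col 5 has {1,3,4,6}; box has {2,3,4,6} → only 5 remains.
R2C2 = 5: row 2 has {3}; col 2 has {1,2,4}; box has {1,6} → only 5 remains.
R2C6 = 1: row 2 has {3,5}; col 6 has {2,5,6}; box has {2,3,4,5,6} → only 1 remains.
R3C2 = 3: row 3 has {4,6}; col 2 has {1,2,4,5}; box has {1,5,6} → only 3 remains.
R4C1 = 5: row 4 has {1,2,3}; col 1 has {6}; box has {2,4} → only 5 remains.
R4C4 = 6: row 4 has {1,2,3,5}; col 4 has {3,4}; box has {1,3,4} → only 6 remains.
R4C6 = 4: row 4 has {1,2,3,5,6}; col 6 has {1,2,5,6}; box has {1,5,6} → only 4 remains.
R5C1 = 3: row 5 has {1,4,5}; col 1 has {5,6}; box has {2,4,5} → only 3 remains.
R5C2 = 6: row 5 has {1,3,4,5}; col 2 has {1,2,3,4,5}; box has {2,3,4,5} → only 6 remains.
R5C5 = 2: row 5 has {1,3,4,5,6}; col 5 has {1,3,4,5,6}; box has {1,4,5,6} → only 2 remains.
R6C1 = 1: row 6 has {4,6}; col 1 has {3,5,6}; box has {2,3,4,5,6} → only 1 remains.
R6C6 = 3: row 6 has {1,4,6}; col 6 has {1,2,4,5,6}; box has {1,2,4,5,6} → only 3 remains.
R1C3 = 4: row 1 has {1,2,3,5,6}; col 3 has {1,3}; box has {3} → only 4 remains.
R2C4 = 2: row 2 has {1,3,5}; col 4 has {3,4,6}; box has {3,4} → only 2 remains.
R3C1 = 2: row 3 has {3,4,6}; col 1 has {1,3,5,6}; box has {1,3,5,6} → only 2 remains.
R3C3 = 5: row 3 has {2,3,4,6}; col 3 has {1,3,4}; box has {2,3,4} → only 5 remains.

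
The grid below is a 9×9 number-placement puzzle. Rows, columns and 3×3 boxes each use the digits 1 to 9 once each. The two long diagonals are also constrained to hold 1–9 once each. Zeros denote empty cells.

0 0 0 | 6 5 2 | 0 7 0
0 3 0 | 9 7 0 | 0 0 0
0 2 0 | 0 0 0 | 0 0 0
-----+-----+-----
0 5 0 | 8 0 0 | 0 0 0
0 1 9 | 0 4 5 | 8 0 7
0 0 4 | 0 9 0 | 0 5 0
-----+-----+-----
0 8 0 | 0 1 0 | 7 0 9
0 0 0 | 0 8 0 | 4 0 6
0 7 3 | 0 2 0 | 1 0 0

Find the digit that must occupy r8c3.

r3c5 = 3 (sole candidate).
r4c5 = 6 (sole candidate).
r6c2 = 6 (sole candidate).
r6c6 = 1 (sole candidate).
r8c2 = 9 (sole candidate).
r8c8 = 2 (sole candidate).
r9c8 = 8 (sole candidate).
r9c9 = 5 (sole candidate).
r1c1 = 9 (sole candidate).
r1c2 = 4 (sole candidate).
r1c7 = 3 (sole candidate).
r3c3 = 6 (sole candidate).
r3c7 = 5 (sole candidate).
r6c7 = 2 (sole candidate).
r6c9 = 3 (sole candidate).
r7c3 = 2 (sole candidate).
r7c8 = 3 (sole candidate).
r9c1 = 6 (sole candidate).
r9c4 = 4 (sole candidate).
r9c6 = 9 (sole candidate).
r2c7 = 6 (sole candidate).
r2c8 = 1 (sole candidate).
r3c4 = 1 (sole candidate).
r4c3 = 7 (sole candidate).
r4c6 = 3 (sole candidate).
r4c7 = 9 (sole candidate).
r4c8 = 4 (sole candidate).
r4c9 = 1 (sole candidate).
r5c4 = 2 (sole candidate).
r5c8 = 6 (sole candidate).
r6c1 = 8 (sole candidate).
r6c4 = 7 (sole candidate).
r7c4 = 5 (sole candidate).
r7c6 = 6 (sole candidate).
r8c4 = 3 (sole candidate).
r8c6 = 7 (sole candidate).
r1c9 = 8 (sole candidate).
r2c1 = 5 (sole candidate).
r2c3 = 8 (sole candidate).
r2c6 = 4 (sole candidate).
r2c9 = 2 (sole candidate).
r3c1 = 7 (sole candidate).
r3c6 = 8 (sole candidate).
r3c8 = 9 (sole candidate).
r3c9 = 4 (sole candidate).
r4c1 = 2 (sole candidate).
r5c1 = 3 (sole candidate).
r7c1 = 4 (sole candidate).
r8c1 = 1 (sole candidate).
r8c3 = 5: row 8 has {1,2,3,4,6,7,8,9}; col 3 has {2,3,4,6,7,8,9}; box has {1,2,3,4,6,7,8,9} → only 5 remains.

5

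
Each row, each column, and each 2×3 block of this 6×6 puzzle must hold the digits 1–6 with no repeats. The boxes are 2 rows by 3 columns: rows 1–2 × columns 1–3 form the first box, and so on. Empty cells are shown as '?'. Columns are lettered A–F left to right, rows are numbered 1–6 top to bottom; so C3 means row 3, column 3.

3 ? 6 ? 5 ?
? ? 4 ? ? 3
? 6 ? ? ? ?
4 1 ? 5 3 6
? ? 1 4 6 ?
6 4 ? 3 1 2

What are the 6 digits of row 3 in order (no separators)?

563241

B1 = 2: row 1 has {3,5,6}; col 2 has {1,4,6}; box has {3,4,6} → only 2 remains.
D1 = 1: row 1 has {2,3,5,6}; col 4 has {3,4,5}; box has {3,5} → only 1 remains.
F1 = 4: row 1 has {1,2,3,5,6}; col 6 has {2,3,6}; box has {1,3,5} → only 4 remains.
B2 = 5: row 2 has {3,4}; col 2 has {1,2,4,6}; box has {2,3,4,6} → only 5 remains.
E2 = 2: row 2 has {3,4,5}; col 5 has {1,3,5,6}; box has {1,3,4,5} → only 2 remains.
D3 = 2: row 3 has {6}; col 4 has {1,3,4,5}; box has {3,5,6} → only 2 remains.
E3 = 4: row 3 has {2,6}; col 5 has {1,2,3,5,6}; box has {2,3,5,6} → only 4 remains.
F3 = 1: row 3 has {2,4,6}; col 6 has {2,3,4,6}; box has {2,3,4,5,6} → only 1 remains.
C4 = 2: row 4 has {1,3,4,5,6}; col 3 has {1,4,6}; box has {1,4,6} → only 2 remains.
B5 = 3: row 5 has {1,4,6}; col 2 has {1,2,4,5,6}; box has {1,4,6} → only 3 remains.
F5 = 5: row 5 has {1,3,4,6}; col 6 has {1,2,3,4,6}; box has {1,2,3,4,6} → only 5 remains.
C6 = 5: row 6 has {1,2,3,4,6}; col 3 has {1,2,4,6}; box has {1,3,4,6} → only 5 remains.
A2 = 1: row 2 has {2,3,4,5}; col 1 has {3,4,6}; box has {2,3,4,5,6} → only 1 remains.
D2 = 6: row 2 has {1,2,3,4,5}; col 4 has {1,2,3,4,5}; box has {1,2,3,4,5} → only 6 remains.
A3 = 5: row 3 has {1,2,4,6}; col 1 has {1,3,4,6}; box has {1,2,4,6} → only 5 remains.
C3 = 3: row 3 has {1,2,4,5,6}; col 3 has {1,2,4,5,6}; box has {1,2,4,5,6} → only 3 remains.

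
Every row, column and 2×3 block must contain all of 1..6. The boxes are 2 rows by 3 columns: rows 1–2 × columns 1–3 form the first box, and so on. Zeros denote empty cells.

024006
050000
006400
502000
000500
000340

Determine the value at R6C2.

6

R1C4 = 1: row 1 has {2,4,6}; col 4 has {3,4,5}; box has {6} → only 1 remains.
R2C4 = 2: row 2 has {5}; col 4 has {1,3,4,5}; box has {1,6} → only 2 remains.
R2C5 = 3: row 2 has {2,5}; col 5 has {4}; box has {1,2,6} → only 3 remains.
R2C6 = 4: row 2 has {2,3,5}; col 6 has {6}; box has {1,2,3,6} → only 4 remains.
R4C4 = 6: row 4 has {2,5}; col 4 has {1,2,3,4,5}; box has {4} → only 6 remains.
R4C5 = 1: row 4 has {2,5,6}; col 5 has {3,4}; box has {4,6} → only 1 remains.
R4C6 = 3: row 4 has {1,2,5,6}; col 6 has {4,6}; box has {1,4,6} → only 3 remains.
R1C1 = 3: row 1 has {1,2,4,6}; col 1 has {5}; box has {2,4,5} → only 3 remains.
R1C5 = 5: row 1 has {1,2,3,4,6}; col 5 has {1,3,4}; box has {1,2,3,4,6} → only 5 remains.
R2C3 = 1: row 2 has {2,3,4,5}; col 3 has {2,4,6}; box has {2,3,4,5} → only 1 remains.
R3C1 = 1: row 3 has {4,6}; col 1 has {3,5}; box has {2,5,6} → only 1 remains.
R3C2 = 3: row 3 has {1,4,6}; col 2 has {2,5}; box has {1,2,5,6} → only 3 remains.
R3C5 = 2: row 3 has {1,3,4,6}; col 5 has {1,3,4,5}; box has {1,3,4,6} → only 2 remains.
R3C6 = 5: row 3 has {1,2,3,4,6}; col 6 has {3,4,6}; box has {1,2,3,4,6} → only 5 remains.
R4C2 = 4: row 4 has {1,2,3,5,6}; col 2 has {2,3,5}; box has {1,2,3,5,6} → only 4 remains.
R5C3 = 3: row 5 has {5}; col 3 has {1,2,4,6}; box has {} → only 3 remains.
R5C5 = 6: row 5 has {3,5}; col 5 has {1,2,3,4,5}; box has {3,4,5} → only 6 remains.
R6C3 = 5: row 6 has {3,4}; col 3 has {1,2,3,4,6}; box has {3} → only 5 remains.
R2C1 = 6: row 2 has {1,2,3,4,5}; col 1 has {1,3,5}; box has {1,2,3,4,5} → only 6 remains.
R5C2 = 1: row 5 has {3,5,6}; col 2 has {2,3,4,5}; box has {3,5} → only 1 remains.
R5C6 = 2: row 5 has {1,3,5,6}; col 6 has {3,4,5,6}; box has {3,4,5,6} → only 2 remains.
R6C1 = 2: row 6 has {3,4,5}; col 1 has {1,3,5,6}; box has {1,3,5} → only 2 remains.
R6C2 = 6: row 6 has {2,3,4,5}; col 2 has {1,2,3,4,5}; box has {1,2,3,5} → only 6 remains.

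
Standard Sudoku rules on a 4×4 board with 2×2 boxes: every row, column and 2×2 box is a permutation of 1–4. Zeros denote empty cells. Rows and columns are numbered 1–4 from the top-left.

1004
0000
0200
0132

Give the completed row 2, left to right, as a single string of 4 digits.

row 1, column 2 = 3 (sole candidate).
row 1, column 3 = 2 (sole candidate).
row 2, column 2 = 4: row 2 has {}; col 2 has {1,2,3}; box has {1,3} → only 4 remains.
row 2, column 3 = 1: row 2 has {4}; col 3 has {2,3}; box has {2,4} → only 1 remains.
row 2, column 4 = 3: row 2 has {1,4}; col 4 has {2,4}; box has {1,2,4} → only 3 remains.
row 3, column 3 = 4 (sole candidate).
row 3, column 4 = 1 (sole candidate).
row 4, column 1 = 4 (sole candidate).
row 2, column 1 = 2: row 2 has {1,3,4}; col 1 has {1,4}; box has {1,3,4} → only 2 remains.

2413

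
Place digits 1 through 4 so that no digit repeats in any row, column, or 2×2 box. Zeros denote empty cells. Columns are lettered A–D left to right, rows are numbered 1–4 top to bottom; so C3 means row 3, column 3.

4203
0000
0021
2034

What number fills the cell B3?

4

C1 = 1: row 1 has {2,3,4}; col 3 has {2,3}; box has {3} → only 1 remains.
C2 = 4: row 2 has {}; col 3 has {1,2,3}; box has {1,3} → only 4 remains.
D2 = 2: row 2 has {4}; col 4 has {1,3,4}; box has {1,3,4} → only 2 remains.
A3 = 3: row 3 has {1,2}; col 1 has {2,4}; box has {2} → only 3 remains.
B3 = 4: row 3 has {1,2,3}; col 2 has {2}; box has {2,3} → only 4 remains.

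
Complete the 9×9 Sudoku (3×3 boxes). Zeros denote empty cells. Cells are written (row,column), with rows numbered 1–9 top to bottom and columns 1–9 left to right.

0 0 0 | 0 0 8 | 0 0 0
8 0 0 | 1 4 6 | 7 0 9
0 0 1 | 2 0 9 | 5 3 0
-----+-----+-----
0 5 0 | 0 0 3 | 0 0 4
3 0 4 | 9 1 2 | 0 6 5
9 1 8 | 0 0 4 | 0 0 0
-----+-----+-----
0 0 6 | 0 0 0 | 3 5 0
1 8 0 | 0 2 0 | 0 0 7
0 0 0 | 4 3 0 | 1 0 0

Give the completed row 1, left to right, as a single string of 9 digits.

(2,8) = 2: row 2 has {1,4,6,7,8,9}; col 8 has {3,5,6}; box has {3,5,7,9} → only 2 remains.
(3,5) = 7: row 3 has {1,2,3,5,9}; col 5 has {1,2,3,4}; box has {1,2,4,6,8,9} → only 7 remains.
(5,2) = 7: row 5 has {1,2,3,4,5,6,9}; col 2 has {1,5,8}; box has {1,3,4,5,8,9} → only 7 remains.
(5,7) = 8: row 5 has {1,2,3,4,5,6,7,9}; col 7 has {1,3,5,7}; box has {4,5,6} → only 8 remains.
(6,7) = 2: row 6 has {1,4,8,9}; col 7 has {1,3,5,7,8}; box has {4,5,6,8} → only 2 remains.
(6,8) = 7: row 6 has {1,2,4,8,9}; col 8 has {2,3,5,6}; box has {2,4,5,6,8} → only 7 remains.
(6,9) = 3: row 6 has {1,2,4,7,8,9}; col 9 has {4,5,7,9}; box has {2,4,5,6,7,8} → only 3 remains.
(8,6) = 5: row 8 has {1,2,7,8}; col 6 has {2,3,4,6,8,9}; box has {2,3,4} → only 5 remains.
(9,6) = 7: row 9 has {1,3,4}; col 6 has {2,3,4,5,6,8,9}; box has {2,3,4,5} → only 7 remains.
(1,5) = 5: row 1 has {8}; col 5 has {1,2,3,4,7}; box has {1,2,4,6,7,8,9} → only 5 remains.
(2,2) = 3: row 2 has {1,2,4,6,7,8,9}; col 2 has {1,5,7,8}; box has {1,8} → only 3 remains.
(2,3) = 5: row 2 has {1,2,3,4,6,7,8,9}; col 3 has {1,4,6,8}; box has {1,3,8} → only 5 remains.
(4,3) = 2: row 4 has {3,4,5}; col 3 has {1,4,5,6,8}; box has {1,3,4,5,7,8,9} → only 2 remains.
(4,7) = 9: row 4 has {2,3,4,5}; col 7 has {1,2,3,5,7,8}; box has {2,3,4,5,6,7,8} → only 9 remains.
(4,8) = 1: row 4 has {2,3,4,5,9}; col 8 has {2,3,5,6,7}; box has {2,3,4,5,6,7,8,9} → only 1 remains.
(6,5) = 6: row 6 has {1,2,3,4,7,8,9}; col 5 has {1,2,3,4,5,7}; box has {1,2,3,4,9} → only 6 remains.
(7,4) = 8: row 7 has {3,5,6}; col 4 has {1,2,4,9}; box has {2,3,4,5,7} → only 8 remains.
(7,5) = 9: row 7 has {3,5,6,8}; col 5 has {1,2,3,4,5,6,7}; box has {2,3,4,5,7,8} → only 9 remains.
(7,6) = 1: row 7 has {3,5,6,8,9}; col 6 has {2,3,4,5,6,7,8,9}; box has {2,3,4,5,7,8,9} → only 1 remains.
(7,9) = 2: row 7 has {1,3,5,6,8,9}; col 9 has {3,4,5,7,9}; box has {1,3,5,7} → only 2 remains.
(8,4) = 6: row 8 has {1,2,5,7,8}; col 4 has {1,2,4,8,9}; box has {1,2,3,4,5,7,8,9} → only 6 remains.
(8,7) = 4: row 8 has {1,2,5,6,7,8}; col 7 has {1,2,3,5,7,8,9}; box has {1,2,3,5,7} → only 4 remains.
(8,8) = 9: row 8 has {1,2,4,5,6,7,8}; col 8 has {1,2,3,5,6,7}; box has {1,2,3,4,5,7} → only 9 remains.
(9,3) = 9: row 9 has {1,3,4,7}; col 3 has {1,2,4,5,6,8}; box has {1,6,8} → only 9 remains.
(9,8) = 8: row 9 has {1,3,4,7,9}; col 8 has {1,2,3,5,6,7,9}; box has {1,2,3,4,5,7,9} → only 8 remains.
(9,9) = 6: row 9 has {1,3,4,7,8,9}; col 9 has {2,3,4,5,7,9}; box has {1,2,3,4,5,7,8,9} → only 6 remains.
(1,3) = 7: row 1 has {5,8}; col 3 has {1,2,4,5,6,8,9}; box has {1,3,5,8} → only 7 remains.
(1,4) = 3: row 1 has {5,7,8}; col 4 has {1,2,4,6,8,9}; box has {1,2,4,5,6,7,8,9} → only 3 remains.
(1,7) = 6: row 1 has {3,5,7,8}; col 7 has {1,2,3,4,5,7,8,9}; box has {2,3,5,7,9} → only 6 remains.
(1,8) = 4: row 1 has {3,5,6,7,8}; col 8 has {1,2,3,5,6,7,8,9}; box has {2,3,5,6,7,9} → only 4 remains.
(1,9) = 1: row 1 has {3,4,5,6,7,8}; col 9 has {2,3,4,5,6,7,9}; box has {2,3,4,5,6,7,9} → only 1 remains.
(3,9) = 8: row 3 has {1,2,3,5,7,9}; col 9 has {1,2,3,4,5,6,7,9}; box has {1,2,3,4,5,6,7,9} → only 8 remains.
(4,1) = 6: row 4 has {1,2,3,4,5,9}; col 1 has {1,3,8,9}; box has {1,2,3,4,5,7,8,9} → only 6 remains.
(4,4) = 7: row 4 has {1,2,3,4,5,6,9}; col 4 has {1,2,3,4,6,8,9}; box has {1,2,3,4,6,9} → only 7 remains.
(4,5) = 8: row 4 has {1,2,3,4,5,6,7,9}; col 5 has {1,2,3,4,5,6,7,9}; box has {1,2,3,4,6,7,9} → only 8 remains.
(6,4) = 5: row 6 has {1,2,3,4,6,7,8,9}; col 4 has {1,2,3,4,6,7,8,9}; box has {1,2,3,4,6,7,8,9} → only 5 remains.
(7,2) = 4: row 7 has {1,2,3,5,6,8,9}; col 2 has {1,3,5,7,8}; box has {1,6,8,9} → only 4 remains.
(8,3) = 3: row 8 has {1,2,4,5,6,7,8,9}; col 3 has {1,2,4,5,6,7,8,9}; box has {1,4,6,8,9} → only 3 remains.
(9,2) = 2: row 9 has {1,3,4,6,7,8,9}; col 2 has {1,3,4,5,7,8}; box has {1,3,4,6,8,9} → only 2 remains.
(1,1) = 2: row 1 has {1,3,4,5,6,7,8}; col 1 has {1,3,6,8,9}; box has {1,3,5,7,8} → only 2 remains.
(1,2) = 9: row 1 has {1,2,3,4,5,6,7,8}; col 2 has {1,2,3,4,5,7,8}; box has {1,2,3,5,7,8} → only 9 remains.

297358641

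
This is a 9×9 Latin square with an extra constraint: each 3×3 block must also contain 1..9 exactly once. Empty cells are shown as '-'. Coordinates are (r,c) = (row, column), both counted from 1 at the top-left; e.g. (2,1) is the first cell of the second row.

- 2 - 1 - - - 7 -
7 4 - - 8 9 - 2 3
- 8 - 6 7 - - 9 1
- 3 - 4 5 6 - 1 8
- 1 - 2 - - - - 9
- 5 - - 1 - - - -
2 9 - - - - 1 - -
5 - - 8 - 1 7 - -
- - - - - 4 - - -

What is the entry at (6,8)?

(2,4) = 5 (sole candidate).
(2,7) = 6 (sole candidate).
(3,1) = 3 (sole candidate).
(3,3) = 5 (sole candidate).
(3,6) = 2 (sole candidate).
(3,7) = 4 (sole candidate).
(4,1) = 9 (sole candidate).
(4,7) = 2 (sole candidate).
(5,5) = 3 (sole candidate).
(5,7) = 5 (sole candidate).
(6,7) = 3 (sole candidate).
(7,5) = 6 (sole candidate).
(8,2) = 6 (sole candidate).
(9,2) = 7 (sole candidate).
(1,1) = 6 (sole candidate).
(1,3) = 9 (sole candidate).
(1,5) = 4 (sole candidate).
(1,6) = 3 (sole candidate).
(1,7) = 8 (sole candidate).
(1,9) = 5 (sole candidate).
(2,3) = 1 (sole candidate).
(4,3) = 7 (sole candidate).
(7,9) = 4 (sole candidate).
(8,8) = 3 (sole candidate).
(8,9) = 2 (sole candidate).
(9,7) = 9 (sole candidate).
(9,9) = 6 (sole candidate).
(6,9) = 7 (sole candidate).
(8,3) = 4 (sole candidate).
(8,5) = 9 (sole candidate).
(9,4) = 3 (sole candidate).
(9,5) = 2 (sole candidate).
(6,4) = 9 (sole candidate).
(6,6) = 8 (sole candidate).
(7,4) = 7 (sole candidate).
(7,6) = 5 (sole candidate).
(7,8) = 8 (sole candidate).
(9,3) = 8 (sole candidate).
(9,8) = 5 (sole candidate).
(5,3) = 6 (sole candidate).
(5,6) = 7 (sole candidate).
(5,8) = 4 (sole candidate).
(6,1) = 4 (sole candidate).
(6,3) = 2 (sole candidate).
(6,8) = 6: row 6 has {1,2,3,4,5,7,8,9}; col 8 has {1,2,3,4,5,7,8,9}; box has {1,2,3,4,5,7,8,9} → only 6 remains.

6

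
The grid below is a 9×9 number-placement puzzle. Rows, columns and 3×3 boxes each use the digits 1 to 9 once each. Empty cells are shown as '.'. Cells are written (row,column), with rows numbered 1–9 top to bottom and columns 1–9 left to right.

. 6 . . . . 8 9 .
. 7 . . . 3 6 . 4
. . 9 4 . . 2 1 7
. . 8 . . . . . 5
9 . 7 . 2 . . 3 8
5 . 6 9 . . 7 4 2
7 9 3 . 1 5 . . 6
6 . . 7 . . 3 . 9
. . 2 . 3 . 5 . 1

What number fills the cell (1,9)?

(1,9) = 3: row 1 has {6,8,9}; col 9 has {1,2,4,5,6,7,8,9}; box has {1,2,4,6,7,8,9} → only 3 remains.

3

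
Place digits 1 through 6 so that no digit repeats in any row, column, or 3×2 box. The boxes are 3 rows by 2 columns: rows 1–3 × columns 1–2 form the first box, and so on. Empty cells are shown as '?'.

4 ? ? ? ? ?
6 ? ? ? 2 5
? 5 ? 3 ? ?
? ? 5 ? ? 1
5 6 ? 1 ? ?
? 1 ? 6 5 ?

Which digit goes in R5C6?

R2C2 = 3 (sole candidate).
R2C4 = 4 (sole candidate).
R4C4 = 2 (sole candidate).
R1C2 = 2 (sole candidate).
R1C4 = 5 (sole candidate).
R2C3 = 1 (sole candidate).
R3C1 = 1 (sole candidate).
R4C1 = 3 (sole candidate).
R4C2 = 4 (sole candidate).
R4C5 = 6 (sole candidate).
R6C1 = 2 (sole candidate).
R1C3 = 6 (sole candidate).
R1C6 = 3 (sole candidate).
R3C3 = 2 (sole candidate).
R3C5 = 4 (sole candidate).
R3C6 = 6 (sole candidate).
R5C5 = 3 (sole candidate).
R6C6 = 4 (sole candidate).
R1C5 = 1 (sole candidate).
R5C3 = 4 (sole candidate).
R5C6 = 2: row 5 has {1,3,4,5,6}; col 6 has {1,3,4,5,6}; box has {1,3,4,5,6} → only 2 remains.

2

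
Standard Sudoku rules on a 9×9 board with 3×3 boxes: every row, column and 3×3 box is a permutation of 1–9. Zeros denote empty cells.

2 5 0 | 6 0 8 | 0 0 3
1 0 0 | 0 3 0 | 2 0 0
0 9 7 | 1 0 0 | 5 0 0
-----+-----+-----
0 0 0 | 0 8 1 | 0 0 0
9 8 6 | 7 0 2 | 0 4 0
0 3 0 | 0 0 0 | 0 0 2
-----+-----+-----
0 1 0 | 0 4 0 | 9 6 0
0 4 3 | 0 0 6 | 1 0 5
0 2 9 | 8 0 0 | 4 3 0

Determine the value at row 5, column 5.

row 1, column 3 = 4: row 1 has {2,3,5,6,8}; col 3 has {3,6,7,9}; box has {1,2,5,7,9} → only 4 remains.
row 1, column 7 = 7: row 1 has {2,3,4,5,6,8}; col 7 has {1,2,4,5,9}; box has {2,3,5} → only 7 remains.
row 2, column 2 = 6: row 2 has {1,2,3}; col 2 has {1,2,3,4,5,8,9}; box has {1,2,4,5,7,9} → only 6 remains.
row 2, column 3 = 8: row 2 has {1,2,3,6}; col 3 has {3,4,6,7,9}; box has {1,2,4,5,6,7,9} → only 8 remains.
row 2, column 8 = 9: row 2 has {1,2,3,6,8}; col 8 has {3,4,6}; box has {2,3,5,7} → only 9 remains.
row 2, column 9 = 4: row 2 has {1,2,3,6,8,9}; col 9 has {2,3,5}; box has {2,3,5,7,9} → only 4 remains.
row 3, column 1 = 3: row 3 has {1,5,7,9}; col 1 has {1,2,9}; box has {1,2,4,5,6,7,8,9} → only 3 remains.
row 3, column 5 = 2: row 3 has {1,3,5,7,9}; col 5 has {3,4,8}; box has {1,3,6,8} → only 2 remains.
row 3, column 6 = 4: row 3 has {1,2,3,5,7,9}; col 6 has {1,2,6,8}; box has {1,2,3,6,8} → only 4 remains.
row 3, column 8 = 8: row 3 has {1,2,3,4,5,7,9}; col 8 has {3,4,6,9}; box has {2,3,4,5,7,9} → only 8 remains.
row 3, column 9 = 6: row 3 has {1,2,3,4,5,7,8,9}; col 9 has {2,3,4,5}; box has {2,3,4,5,7,8,9} → only 6 remains.
row 4, column 2 = 7: row 4 has {1,8}; col 2 has {1,2,3,4,5,6,8,9}; box has {3,6,8,9} → only 7 remains.
row 4, column 8 = 5: row 4 has {1,7,8}; col 8 has {3,4,6,8,9}; box has {2,4} → only 5 remains.
row 4, column 9 = 9: row 4 has {1,5,7,8}; col 9 has {2,3,4,5,6}; box has {2,4,5} → only 9 remains.
row 5, column 5 = 5: row 5 has {2,4,6,7,8,9}; col 5 has {2,3,4,8}; box has {1,2,7,8} → only 5 remains.

5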